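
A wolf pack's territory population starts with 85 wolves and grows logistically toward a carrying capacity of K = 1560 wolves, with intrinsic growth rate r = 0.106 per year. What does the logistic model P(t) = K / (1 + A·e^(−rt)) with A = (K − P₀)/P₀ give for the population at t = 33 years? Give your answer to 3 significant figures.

≈ 1,020 wolves

A = (1560 − 85)/85 = 17.35294
P(33) = 1560 / (1 + 17.35294·e^(−0.106·33)) = 1560 / (1 + 17.35294·0.030258)
= 1560 / 1.52506 ≈ 1022.91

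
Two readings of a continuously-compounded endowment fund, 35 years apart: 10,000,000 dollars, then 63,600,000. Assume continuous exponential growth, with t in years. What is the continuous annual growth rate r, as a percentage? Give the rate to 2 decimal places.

r ≈ 5.29% per year

63600000 = 10000000 · e^(r·35)
e^(35r) = 63600000/10000000 = 6.36
r = ln(6.36) / 35 = 1.85003 / 35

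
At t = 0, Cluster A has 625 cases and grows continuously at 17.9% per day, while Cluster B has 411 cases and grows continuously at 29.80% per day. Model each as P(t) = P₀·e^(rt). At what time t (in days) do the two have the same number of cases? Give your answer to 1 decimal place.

625·e^(0.179t) = 411·e^(0.298t)
625/411 = e^((0.298 − 0.179)t) → ln(1.52068) = 0.119·t
t = 0.41916 / 0.119

t ≈ 3.5 days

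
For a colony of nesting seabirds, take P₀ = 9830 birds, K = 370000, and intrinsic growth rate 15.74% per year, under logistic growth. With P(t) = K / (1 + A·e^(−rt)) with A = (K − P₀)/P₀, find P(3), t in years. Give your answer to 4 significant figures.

A = (370000 − 9830)/9830 = 36.63988
P(3) = 370000 / (1 + 36.63988·e^(−0.1574·3)) = 370000 / (1 + 36.63988·0.623629)
= 370000 / 23.84968 ≈ 15513.83

≈ 15,510 birds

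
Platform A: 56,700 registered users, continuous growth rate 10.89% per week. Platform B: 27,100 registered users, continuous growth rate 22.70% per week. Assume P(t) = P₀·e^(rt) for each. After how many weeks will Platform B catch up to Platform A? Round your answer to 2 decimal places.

56700·e^(0.1089t) = 27100·e^(0.227t)
56700/27100 = e^((0.227 − 0.1089)t) → ln(2.09225) = 0.1181·t
t = 0.73824 / 0.1181

t ≈ 6.25 weeks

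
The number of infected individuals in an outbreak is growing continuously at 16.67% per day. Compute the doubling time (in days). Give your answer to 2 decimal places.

doubling time ≈ 4.16 days

doubling time = ln(2) / |r| = 0.69315 / 0.1667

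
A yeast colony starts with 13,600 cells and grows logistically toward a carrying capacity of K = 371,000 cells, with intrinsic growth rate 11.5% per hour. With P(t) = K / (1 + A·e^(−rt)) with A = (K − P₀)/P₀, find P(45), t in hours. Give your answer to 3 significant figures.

≈ 323,000 cells

A = (371000 − 13600)/13600 = 26.27941
P(45) = 371000 / (1 + 26.27941·e^(−0.115·45)) = 371000 / (1 + 26.27941·0.005656)
= 371000 / 1.14864 ≈ 322990.09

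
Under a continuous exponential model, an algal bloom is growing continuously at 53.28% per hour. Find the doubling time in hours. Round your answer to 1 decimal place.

doubling time = ln(2) / |r| = 0.69315 / 0.5328

doubling time ≈ 1.3 hours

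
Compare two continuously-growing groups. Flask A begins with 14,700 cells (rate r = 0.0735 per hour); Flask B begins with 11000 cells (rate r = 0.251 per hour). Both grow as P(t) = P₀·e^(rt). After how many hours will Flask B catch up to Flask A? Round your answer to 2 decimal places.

t ≈ 1.63 hours

14700·e^(0.0735t) = 11000·e^(0.251t)
14700/11000 = e^((0.251 − 0.0735)t) → ln(1.33636) = 0.1775·t
t = 0.28995 / 0.1775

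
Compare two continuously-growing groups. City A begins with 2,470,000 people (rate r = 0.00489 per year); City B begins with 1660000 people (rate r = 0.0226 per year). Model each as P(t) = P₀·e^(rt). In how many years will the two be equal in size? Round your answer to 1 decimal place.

2470000·e^(0.00489t) = 1660000·e^(0.0226t)
2470000/1660000 = e^((0.0226 − 0.00489)t) → ln(1.48795) = 0.01771·t
t = 0.3974 / 0.01771

t ≈ 22.4 years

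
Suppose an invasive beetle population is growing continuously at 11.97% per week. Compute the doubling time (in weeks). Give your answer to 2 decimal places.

doubling time = ln(2) / |r| = 0.69315 / 0.1197

doubling time ≈ 5.79 weeks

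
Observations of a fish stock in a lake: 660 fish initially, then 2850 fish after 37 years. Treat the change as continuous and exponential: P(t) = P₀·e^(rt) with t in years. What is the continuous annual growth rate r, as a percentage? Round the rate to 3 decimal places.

r ≈ 3.954% per year

2850 = 660 · e^(r·37)
e^(37r) = 2850/660 = 4.31818
r = ln(4.31818) / 37 = 1.46283 / 37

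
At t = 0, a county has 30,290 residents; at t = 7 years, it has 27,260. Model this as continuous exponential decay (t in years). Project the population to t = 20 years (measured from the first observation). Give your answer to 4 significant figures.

≈ 22,410 residents

r = ln(27260/30290) / 7 ≈ -0.015057 per year
P(20) = 30290 · e^(-0.015057·20) = 30290 · 0.73998 ≈ 22413.93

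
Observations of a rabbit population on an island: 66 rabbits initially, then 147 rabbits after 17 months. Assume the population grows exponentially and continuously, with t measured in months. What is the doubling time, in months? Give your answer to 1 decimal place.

doubling time ≈ 14.7 months

r = ln(147/66) / 17 = ln(2.22727) / 17 ≈ 0.047105 per month
doubling time = ln 2 / |r| = 0.69315 / 0.047105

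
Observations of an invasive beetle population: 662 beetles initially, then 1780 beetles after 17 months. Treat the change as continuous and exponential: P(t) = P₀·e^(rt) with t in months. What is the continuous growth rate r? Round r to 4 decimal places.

r ≈ 0.0582 per month

1780 = 662 · e^(r·17)
e^(17r) = 1780/662 = 2.68882
r = ln(2.68882) / 17 = 0.9891 / 17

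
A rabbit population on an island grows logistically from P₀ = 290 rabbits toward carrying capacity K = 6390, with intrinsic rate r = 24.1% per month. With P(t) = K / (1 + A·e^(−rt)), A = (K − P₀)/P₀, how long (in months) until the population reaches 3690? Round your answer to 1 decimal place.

A = (6390 − 290)/290 = 21.03448
3690 = 6390/(1 + 21.03448·e^(−0.241t)) → 1 + 21.03448·e^(−0.241t) = 1.73171
e^(−0.241t) = 0.034786 → t = ln(28.74713)/0.241 = 3.35854/0.241

t ≈ 13.9 months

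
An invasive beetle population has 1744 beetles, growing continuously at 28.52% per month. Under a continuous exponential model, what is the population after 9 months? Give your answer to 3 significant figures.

P(9) = 1744 · e^(0.2852·9) = 1744 · e^(2.5668)
= 1744 · 13.02408 ≈ 22714

≈ 22,700 beetles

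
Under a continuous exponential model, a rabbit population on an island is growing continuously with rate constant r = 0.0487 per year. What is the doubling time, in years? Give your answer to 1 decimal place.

doubling time = ln(2) / |r| = 0.69315 / 0.0487

doubling time ≈ 14.2 years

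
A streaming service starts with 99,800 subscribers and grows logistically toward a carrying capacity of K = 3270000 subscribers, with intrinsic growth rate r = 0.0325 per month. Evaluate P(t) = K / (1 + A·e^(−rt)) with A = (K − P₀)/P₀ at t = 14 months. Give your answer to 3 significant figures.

A = (3270000 − 99800)/99800 = 31.76553
P(14) = 3270000 / (1 + 31.76553·e^(−0.0325·14)) = 3270000 / (1 + 31.76553·0.634448)
= 3270000 / 21.15358 ≈ 154583.79

≈ 155,000 subscribers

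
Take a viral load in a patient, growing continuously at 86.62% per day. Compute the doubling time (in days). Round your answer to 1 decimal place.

doubling time ≈ 0.8 days

doubling time = ln(2) / |r| = 0.69315 / 0.8662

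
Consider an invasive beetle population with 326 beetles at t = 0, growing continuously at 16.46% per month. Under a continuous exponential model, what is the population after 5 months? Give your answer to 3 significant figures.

≈ 742 beetles

P(5) = 326 · e^(0.1646·5) = 326 · e^(0.823)
= 326 · 2.27732 ≈ 742.41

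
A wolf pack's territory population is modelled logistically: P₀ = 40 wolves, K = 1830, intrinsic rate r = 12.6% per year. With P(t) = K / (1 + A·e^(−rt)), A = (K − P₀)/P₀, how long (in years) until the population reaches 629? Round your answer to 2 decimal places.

A = (1830 − 40)/40 = 44.75
629 = 1830/(1 + 44.75·e^(−0.126t)) → 1 + 44.75·e^(−0.126t) = 2.90938
e^(−0.126t) = 0.042668 → t = ln(23.43693)/0.126 = 3.15431/0.126

t ≈ 25.03 years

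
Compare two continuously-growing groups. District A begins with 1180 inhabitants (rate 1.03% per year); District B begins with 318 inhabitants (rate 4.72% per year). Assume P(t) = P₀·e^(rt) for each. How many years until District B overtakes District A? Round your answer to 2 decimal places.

1180·e^(0.0103t) = 318·e^(0.0472t)
1180/318 = e^((0.0472 − 0.0103)t) → ln(3.71069) = 0.0369·t
t = 1.31122 / 0.0369

t ≈ 35.53 years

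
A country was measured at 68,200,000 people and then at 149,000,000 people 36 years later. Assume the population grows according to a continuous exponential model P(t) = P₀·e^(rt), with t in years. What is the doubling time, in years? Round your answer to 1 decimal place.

doubling time ≈ 31.9 years

r = ln(149000000/68200000) / 36 = ln(2.18475) / 36 ≈ 0.021708 per year
doubling time = ln 2 / |r| = 0.69315 / 0.021708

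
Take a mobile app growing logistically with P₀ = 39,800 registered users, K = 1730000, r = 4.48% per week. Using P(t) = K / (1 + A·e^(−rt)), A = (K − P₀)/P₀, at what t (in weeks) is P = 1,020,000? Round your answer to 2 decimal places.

A = (1730000 − 39800)/39800 = 42.46734
1020000 = 1730000/(1 + 42.46734·e^(−0.0448t)) → 1 + 42.46734·e^(−0.0448t) = 1.69608
e^(−0.0448t) = 0.016391 → t = ln(61.00941)/0.0448 = 4.11103/0.0448

t ≈ 91.76 weeks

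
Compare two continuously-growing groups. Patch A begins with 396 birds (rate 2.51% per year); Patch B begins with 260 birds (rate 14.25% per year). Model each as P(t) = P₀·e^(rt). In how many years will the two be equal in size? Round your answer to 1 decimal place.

396·e^(0.0251t) = 260·e^(0.1425t)
396/260 = e^((0.1425 − 0.0251)t) → ln(1.52308) = 0.1174·t
t = 0.42073 / 0.1174

t ≈ 3.6 years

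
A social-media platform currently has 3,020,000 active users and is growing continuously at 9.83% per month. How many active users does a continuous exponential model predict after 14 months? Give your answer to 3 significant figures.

P(14) = 3020000 · e^(0.0983·14) = 3020000 · e^(1.3762)
= 3020000 · 3.95983 ≈ 11958673.5

≈ 12,000,000 active users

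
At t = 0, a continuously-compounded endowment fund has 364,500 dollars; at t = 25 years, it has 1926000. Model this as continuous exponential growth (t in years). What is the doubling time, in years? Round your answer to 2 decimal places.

r = ln(1926000/364500) / 25 = ln(5.28395) / 25 ≈ 0.066587 per year
doubling time = ln 2 / |r| = 0.69315 / 0.066587

doubling time ≈ 10.41 years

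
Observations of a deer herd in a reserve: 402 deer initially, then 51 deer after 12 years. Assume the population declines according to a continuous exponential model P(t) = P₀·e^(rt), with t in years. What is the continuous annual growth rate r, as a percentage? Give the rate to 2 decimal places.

51 = 402 · e^(r·12)
e^(12r) = 51/402 = 0.12687
r = ln(0.12687) / 12 = -2.06463 / 12

r ≈ -17.21% per year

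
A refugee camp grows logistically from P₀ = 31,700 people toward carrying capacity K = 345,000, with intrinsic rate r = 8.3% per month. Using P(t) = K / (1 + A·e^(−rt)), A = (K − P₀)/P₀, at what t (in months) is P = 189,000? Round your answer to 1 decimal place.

t ≈ 29.9 months

A = (345000 − 31700)/31700 = 9.88328
189000 = 345000/(1 + 9.88328·e^(−0.083t)) → 1 + 9.88328·e^(−0.083t) = 1.8254
e^(−0.083t) = 0.083514 → t = ln(11.97397)/0.083 = 2.48274/0.083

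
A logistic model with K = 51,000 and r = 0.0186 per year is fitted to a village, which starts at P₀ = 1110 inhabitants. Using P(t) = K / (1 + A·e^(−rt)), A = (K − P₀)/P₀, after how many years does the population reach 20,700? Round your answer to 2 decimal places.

t ≈ 184.11 years

A = (51000 − 1110)/1110 = 44.94595
20700 = 51000/(1 + 44.94595·e^(−0.0186t)) → 1 + 44.94595·e^(−0.0186t) = 2.46377
e^(−0.0186t) = 0.032567 → t = ln(30.70565)/0.0186 = 3.42445/0.0186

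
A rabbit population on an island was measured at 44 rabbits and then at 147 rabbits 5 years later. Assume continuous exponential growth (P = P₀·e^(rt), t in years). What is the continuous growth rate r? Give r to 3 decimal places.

r ≈ 0.241 per year

147 = 44 · e^(r·5)
e^(5r) = 147/44 = 3.34091
r = ln(3.34091) / 5 = 1.20624 / 5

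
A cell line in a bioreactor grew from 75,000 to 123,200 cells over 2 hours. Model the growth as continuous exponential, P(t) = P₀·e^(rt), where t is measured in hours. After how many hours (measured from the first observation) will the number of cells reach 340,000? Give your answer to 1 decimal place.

t ≈ 6.1 hours

r = ln(123200/75000) / 2 ≈ 0.24816 per hour
t = ln(340000/75000) / r = 1.51146 / 0.24816 ≈ 6.091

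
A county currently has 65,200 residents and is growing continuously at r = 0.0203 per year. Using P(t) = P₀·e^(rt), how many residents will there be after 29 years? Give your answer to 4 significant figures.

≈ 117,500 residents

P(29) = 65200 · e^(0.0203·29) = 65200 · e^(0.5887)
= 65200 · 1.80164 ≈ 117467.24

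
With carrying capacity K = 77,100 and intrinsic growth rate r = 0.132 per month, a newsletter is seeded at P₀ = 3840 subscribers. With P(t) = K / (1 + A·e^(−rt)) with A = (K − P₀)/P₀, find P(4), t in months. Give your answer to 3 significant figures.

A = (77100 − 3840)/3840 = 19.07812
P(4) = 77100 / (1 + 19.07812·e^(−0.132·4)) = 77100 / (1 + 19.07812·0.589783)
= 77100 / 12.25196 ≈ 6292.87

≈ 6,290 subscribers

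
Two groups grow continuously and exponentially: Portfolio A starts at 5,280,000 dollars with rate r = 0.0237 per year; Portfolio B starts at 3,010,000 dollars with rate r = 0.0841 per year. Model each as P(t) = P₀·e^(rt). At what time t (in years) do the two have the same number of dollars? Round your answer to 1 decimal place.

t ≈ 9.3 years

5280000·e^(0.0237t) = 3010000·e^(0.0841t)
5280000/3010000 = e^((0.0841 − 0.0237)t) → ln(1.75415) = 0.0604·t
t = 0.56199 / 0.0604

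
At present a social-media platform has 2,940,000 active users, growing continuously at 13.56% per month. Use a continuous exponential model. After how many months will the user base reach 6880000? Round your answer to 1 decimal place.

t ≈ 6.3 months

6880000 = 2940000 · e^(0.1356·t)
t = ln(6880000/2940000) / 0.1356 = ln(2.34014) / 0.1356 = 0.85021 / 0.1356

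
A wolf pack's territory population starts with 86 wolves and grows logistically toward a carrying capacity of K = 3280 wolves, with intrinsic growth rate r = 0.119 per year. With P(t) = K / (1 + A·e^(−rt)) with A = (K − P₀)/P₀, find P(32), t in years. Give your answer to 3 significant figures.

A = (3280 − 86)/86 = 37.13953
P(32) = 3280 / (1 + 37.13953·e^(−0.119·32)) = 3280 / (1 + 37.13953·0.022193)
= 3280 / 1.82422 ≈ 1798.03

≈ 1,800 wolves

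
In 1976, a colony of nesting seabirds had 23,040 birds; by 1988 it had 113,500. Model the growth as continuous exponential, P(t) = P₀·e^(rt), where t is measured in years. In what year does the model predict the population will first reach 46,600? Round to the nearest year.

r = ln(113500/23040) / 12 = 1.59457/12 ≈ 0.132881 per year
t = ln(46600/23040) / r = 0.70437/0.132881 ≈ 5.3 years after 1976

year 1981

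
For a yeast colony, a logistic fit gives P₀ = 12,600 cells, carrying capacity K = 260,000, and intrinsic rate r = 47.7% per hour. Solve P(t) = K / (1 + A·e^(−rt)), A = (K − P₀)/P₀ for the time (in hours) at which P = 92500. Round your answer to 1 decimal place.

t ≈ 5.0 hours

A = (260000 − 12600)/12600 = 19.63492
92500 = 260000/(1 + 19.63492·e^(−0.477t)) → 1 + 19.63492·e^(−0.477t) = 2.81081
e^(−0.477t) = 0.092224 → t = ln(10.84317)/0.477 = 2.38353/0.477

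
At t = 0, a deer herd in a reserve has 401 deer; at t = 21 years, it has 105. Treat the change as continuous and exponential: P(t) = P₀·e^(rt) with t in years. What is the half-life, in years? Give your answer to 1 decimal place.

half-life ≈ 10.9 years

r = ln(105/401) / 21 = ln(0.26185) / 21 ≈ -0.06381 per year
half-life = ln 2 / |r| = 0.69315 / 0.06381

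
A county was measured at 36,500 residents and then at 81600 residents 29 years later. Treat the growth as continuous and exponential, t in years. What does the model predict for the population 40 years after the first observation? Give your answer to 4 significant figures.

r = ln(81600/36500) / 29 ≈ 0.027742 per year
P(40) = 36500 · e^(0.027742·40) = 36500 · 3.03338 ≈ 110718.49

≈ 110,700 residents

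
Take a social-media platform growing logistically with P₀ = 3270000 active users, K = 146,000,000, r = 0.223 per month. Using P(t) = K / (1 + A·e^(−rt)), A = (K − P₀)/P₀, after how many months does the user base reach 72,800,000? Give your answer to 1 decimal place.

t ≈ 16.9 months

A = (146000000 − 3270000)/3270000 = 43.64832
72800000 = 146000000/(1 + 43.64832·e^(−0.223t)) → 1 + 43.64832·e^(−0.223t) = 2.00549
e^(−0.223t) = 0.023036 → t = ln(43.4098)/0.223 = 3.77069/0.223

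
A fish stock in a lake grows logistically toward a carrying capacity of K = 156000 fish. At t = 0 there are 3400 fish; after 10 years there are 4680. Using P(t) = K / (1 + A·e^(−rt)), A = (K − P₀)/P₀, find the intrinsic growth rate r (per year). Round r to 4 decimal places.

r ≈ 0.0328 per year

A = (156000 − 3400)/3400 = 44.88235
4680 = 156000/(1 + 44.88235·e^(−r·10)) → e^(−10r) = (33.33333 − 1)/44.88235 = 0.720402
r = −ln(0.720402)/10 = 0.32795/10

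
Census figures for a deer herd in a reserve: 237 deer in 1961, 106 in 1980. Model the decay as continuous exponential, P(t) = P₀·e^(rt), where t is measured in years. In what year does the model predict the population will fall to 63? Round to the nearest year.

year 1992

r = ln(106/237) / 19 = -0.80462/19 ≈ -0.042348 per year
t = ln(63/237) / r = -1.32493/-0.042348 ≈ 31.29 years after 1961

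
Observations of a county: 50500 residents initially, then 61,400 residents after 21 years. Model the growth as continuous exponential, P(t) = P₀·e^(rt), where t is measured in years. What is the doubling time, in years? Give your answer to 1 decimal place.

doubling time ≈ 74.5 years

r = ln(61400/50500) / 21 = ln(1.21584) / 21 ≈ 0.009306 per year
doubling time = ln 2 / |r| = 0.69315 / 0.009306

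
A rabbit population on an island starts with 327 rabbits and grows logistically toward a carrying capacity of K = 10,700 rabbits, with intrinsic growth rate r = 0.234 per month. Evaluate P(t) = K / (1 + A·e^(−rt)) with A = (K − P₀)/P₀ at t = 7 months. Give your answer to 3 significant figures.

≈ 1,490 rabbits

A = (10700 − 327)/327 = 31.72171
P(7) = 10700 / (1 + 31.72171·e^(−0.234·7)) = 10700 / (1 + 31.72171·0.194368)
= 10700 / 7.1657 ≈ 1493.23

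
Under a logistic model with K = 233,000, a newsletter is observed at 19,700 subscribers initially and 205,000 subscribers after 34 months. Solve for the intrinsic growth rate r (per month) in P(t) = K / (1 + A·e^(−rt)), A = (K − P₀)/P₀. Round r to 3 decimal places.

r ≈ 0.129 per month

A = (233000 − 19700)/19700 = 10.82741
205000 = 233000/(1 + 10.82741·e^(−r·34)) → e^(−34r) = (1.13659 − 1)/10.82741 = 0.012615
r = −ln(0.012615)/34 = 4.37289/34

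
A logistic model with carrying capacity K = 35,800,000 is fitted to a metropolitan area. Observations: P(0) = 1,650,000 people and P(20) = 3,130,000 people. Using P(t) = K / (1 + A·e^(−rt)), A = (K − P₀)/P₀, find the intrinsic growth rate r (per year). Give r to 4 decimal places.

A = (35800000 − 1650000)/1650000 = 20.69697
3130000 = 35800000/(1 + 20.69697·e^(−r·20)) → e^(−20r) = (11.4377 − 1)/20.69697 = 0.504311
r = −ln(0.504311)/20 = 0.68456/20

r ≈ 0.0342 per year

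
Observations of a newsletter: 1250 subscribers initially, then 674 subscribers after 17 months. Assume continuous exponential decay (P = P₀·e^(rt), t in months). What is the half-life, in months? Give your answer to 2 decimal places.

half-life ≈ 19.08 months

r = ln(674/1250) / 17 = ln(0.5392) / 17 ≈ -0.036333 per month
half-life = ln 2 / |r| = 0.69315 / 0.036333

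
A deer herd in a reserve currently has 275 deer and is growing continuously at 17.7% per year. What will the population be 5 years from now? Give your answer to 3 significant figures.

≈ 666 deer

P(5) = 275 · e^(0.177·5) = 275 · e^(0.885)
= 275 · 2.42298 ≈ 666.32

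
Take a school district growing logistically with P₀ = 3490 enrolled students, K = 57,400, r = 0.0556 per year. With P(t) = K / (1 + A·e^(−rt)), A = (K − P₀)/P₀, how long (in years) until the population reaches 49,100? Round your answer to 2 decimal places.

A = (57400 − 3490)/3490 = 15.44699
49100 = 57400/(1 + 15.44699·e^(−0.0556t)) → 1 + 15.44699·e^(−0.0556t) = 1.16904
e^(−0.0556t) = 0.010943 → t = ln(91.37919)/0.0556 = 4.51502/0.0556

t ≈ 81.21 years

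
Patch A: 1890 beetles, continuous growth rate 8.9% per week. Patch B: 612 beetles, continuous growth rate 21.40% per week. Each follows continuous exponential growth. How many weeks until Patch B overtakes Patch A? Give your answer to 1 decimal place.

1890·e^(0.089t) = 612·e^(0.214t)
1890/612 = e^((0.214 − 0.089)t) → ln(3.08824) = 0.125·t
t = 1.1276 / 0.125

t ≈ 9.0 weeks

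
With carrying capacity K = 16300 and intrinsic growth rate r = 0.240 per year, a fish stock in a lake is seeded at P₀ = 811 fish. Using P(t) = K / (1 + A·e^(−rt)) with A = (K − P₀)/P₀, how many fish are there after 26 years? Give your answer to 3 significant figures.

≈ 15,700 fish

A = (16300 − 811)/811 = 19.09864
P(26) = 16300 / (1 + 19.09864·e^(−0.24·26)) = 16300 / (1 + 19.09864·0.00195)
= 16300 / 1.03724 ≈ 15714.79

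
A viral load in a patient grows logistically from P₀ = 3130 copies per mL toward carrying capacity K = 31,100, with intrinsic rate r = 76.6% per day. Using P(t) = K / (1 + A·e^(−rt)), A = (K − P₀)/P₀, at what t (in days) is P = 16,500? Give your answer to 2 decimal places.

A = (31100 − 3130)/3130 = 8.9361
16500 = 31100/(1 + 8.9361·e^(−0.766t)) → 1 + 8.9361·e^(−0.766t) = 1.88485
e^(−0.766t) = 0.09902 → t = ln(10.09902)/0.766 = 2.31244/0.766

t ≈ 3.02 days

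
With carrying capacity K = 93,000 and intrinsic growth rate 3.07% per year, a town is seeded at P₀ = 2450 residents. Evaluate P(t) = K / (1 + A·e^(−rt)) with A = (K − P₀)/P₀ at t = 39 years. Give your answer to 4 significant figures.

A = (93000 − 2450)/2450 = 36.95918
P(39) = 93000 / (1 + 36.95918·e^(−0.0307·39)) = 93000 / (1 + 36.95918·0.302009)
= 93000 / 12.16199 ≈ 7646.78

≈ 7,647 residents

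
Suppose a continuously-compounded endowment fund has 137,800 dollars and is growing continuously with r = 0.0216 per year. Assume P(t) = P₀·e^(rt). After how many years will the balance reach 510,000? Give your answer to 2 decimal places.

t ≈ 60.58 years

510000 = 137800 · e^(0.0216·t)
t = ln(510000/137800) / 0.0216 = ln(3.70102) / 0.0216 = 1.30861 / 0.0216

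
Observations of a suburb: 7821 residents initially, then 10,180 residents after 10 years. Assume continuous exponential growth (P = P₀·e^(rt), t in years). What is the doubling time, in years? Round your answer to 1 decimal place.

r = ln(10180/7821) / 10 = ln(1.30162) / 10 ≈ 0.026361 per year
doubling time = ln 2 / |r| = 0.69315 / 0.026361

doubling time ≈ 26.3 years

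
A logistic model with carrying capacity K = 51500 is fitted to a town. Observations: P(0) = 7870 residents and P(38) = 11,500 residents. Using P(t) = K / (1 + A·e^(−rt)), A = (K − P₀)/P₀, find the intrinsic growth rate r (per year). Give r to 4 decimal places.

r ≈ 0.0123 per year

A = (51500 − 7870)/7870 = 5.54384
11500 = 51500/(1 + 5.54384·e^(−r·38)) → e^(−38r) = (4.47826 − 1)/5.54384 = 0.62741
r = −ln(0.62741)/38 = 0.46615/38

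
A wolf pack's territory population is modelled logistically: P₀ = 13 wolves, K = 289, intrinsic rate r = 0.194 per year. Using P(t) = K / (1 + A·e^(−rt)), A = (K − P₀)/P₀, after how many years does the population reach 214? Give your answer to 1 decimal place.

t ≈ 21.2 years

A = (289 − 13)/13 = 21.23077
214 = 289/(1 + 21.23077·e^(−0.194t)) → 1 + 21.23077·e^(−0.194t) = 1.35047
e^(−0.194t) = 0.016508 → t = ln(60.57846)/0.194 = 4.10394/0.194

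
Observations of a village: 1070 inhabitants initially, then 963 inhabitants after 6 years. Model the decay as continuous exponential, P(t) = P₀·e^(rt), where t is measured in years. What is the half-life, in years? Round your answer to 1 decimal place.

half-life ≈ 39.5 years

r = ln(963/1070) / 6 = ln(0.9) / 6 ≈ -0.01756 per year
half-life = ln 2 / |r| = 0.69315 / 0.01756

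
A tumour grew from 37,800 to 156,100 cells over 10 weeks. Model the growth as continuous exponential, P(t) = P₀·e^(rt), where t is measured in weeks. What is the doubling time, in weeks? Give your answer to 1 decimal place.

r = ln(156100/37800) / 10 = ln(4.12963) / 10 ≈ 0.141819 per week
doubling time = ln 2 / |r| = 0.69315 / 0.141819

doubling time ≈ 4.9 weeks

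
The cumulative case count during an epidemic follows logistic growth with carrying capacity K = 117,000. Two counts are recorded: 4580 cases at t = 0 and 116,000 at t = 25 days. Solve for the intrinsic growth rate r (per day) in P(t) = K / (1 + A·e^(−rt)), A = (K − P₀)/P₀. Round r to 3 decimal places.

A = (117000 − 4580)/4580 = 24.54585
116000 = 117000/(1 + 24.54585·e^(−r·25)) → e^(−25r) = (1.00862 − 1)/24.54585 = 0.000351
r = −ln(0.000351)/25 = 7.95413/25

r ≈ 0.318 per day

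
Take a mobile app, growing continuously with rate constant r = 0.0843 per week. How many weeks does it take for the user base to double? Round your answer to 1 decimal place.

doubling time ≈ 8.2 weeks

doubling time = ln(2) / |r| = 0.69315 / 0.0843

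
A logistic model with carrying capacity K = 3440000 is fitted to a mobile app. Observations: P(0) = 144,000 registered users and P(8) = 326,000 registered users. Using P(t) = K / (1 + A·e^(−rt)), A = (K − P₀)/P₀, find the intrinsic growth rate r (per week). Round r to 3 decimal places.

r ≈ 0.109 per week

A = (3440000 − 144000)/144000 = 22.88889
326000 = 3440000/(1 + 22.88889·e^(−r·8)) → e^(−8r) = (10.55215 − 1)/22.88889 = 0.417327
r = −ln(0.417327)/8 = 0.87389/8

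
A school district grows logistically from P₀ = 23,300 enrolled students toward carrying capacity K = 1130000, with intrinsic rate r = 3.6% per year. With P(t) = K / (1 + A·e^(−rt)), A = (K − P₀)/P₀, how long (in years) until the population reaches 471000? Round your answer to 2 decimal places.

t ≈ 97.91 years

A = (1130000 − 23300)/23300 = 47.49785
471000 = 1130000/(1 + 47.49785·e^(−0.036t)) → 1 + 47.49785·e^(−0.036t) = 2.39915
e^(−0.036t) = 0.029457 → t = ln(33.94763)/0.036 = 3.52482/0.036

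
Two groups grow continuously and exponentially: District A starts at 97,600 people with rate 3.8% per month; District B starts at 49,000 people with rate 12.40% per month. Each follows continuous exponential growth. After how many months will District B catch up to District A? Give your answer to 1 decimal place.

97600·e^(0.038t) = 49000·e^(0.124t)
97600/49000 = e^((0.124 − 0.038)t) → ln(1.99184) = 0.086·t
t = 0.68906 / 0.086

t ≈ 8.0 months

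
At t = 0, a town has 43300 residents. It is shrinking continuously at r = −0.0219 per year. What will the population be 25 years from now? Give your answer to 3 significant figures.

P(25) = 43300 · e^(-0.0219·25) = 43300 · e^(-0.5475)
= 43300 · 0.57839 ≈ 25044.46

≈ 25,000 residents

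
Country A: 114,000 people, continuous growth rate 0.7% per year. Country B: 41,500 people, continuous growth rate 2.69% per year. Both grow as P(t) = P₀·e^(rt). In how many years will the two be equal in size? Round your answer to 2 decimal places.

t ≈ 50.78 years

114000·e^(0.007t) = 41500·e^(0.0269t)
114000/41500 = e^((0.0269 − 0.007)t) → ln(2.74699) = 0.0199·t
t = 1.01051 / 0.0199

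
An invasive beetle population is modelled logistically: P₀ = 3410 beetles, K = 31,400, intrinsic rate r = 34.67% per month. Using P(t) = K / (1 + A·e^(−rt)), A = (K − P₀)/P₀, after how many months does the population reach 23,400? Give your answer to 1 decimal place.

t ≈ 9.2 months

A = (31400 − 3410)/3410 = 8.20821
23400 = 31400/(1 + 8.20821·e^(−0.3467t)) → 1 + 8.20821·e^(−0.3467t) = 1.34188
e^(−0.3467t) = 0.041651 → t = ln(24.00902)/0.3467 = 3.17843/0.3467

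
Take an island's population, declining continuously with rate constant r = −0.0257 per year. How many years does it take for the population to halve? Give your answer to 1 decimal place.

half-life = ln(2) / |r| = 0.69315 / 0.0257

half-life ≈ 27.0 years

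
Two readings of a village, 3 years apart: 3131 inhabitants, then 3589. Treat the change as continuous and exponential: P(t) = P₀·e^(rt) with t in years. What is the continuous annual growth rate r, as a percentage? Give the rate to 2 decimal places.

3589 = 3131 · e^(r·3)
e^(3r) = 3589/3131 = 1.14628
r = ln(1.14628) / 3 = 0.13652 / 3

r ≈ 4.55% per year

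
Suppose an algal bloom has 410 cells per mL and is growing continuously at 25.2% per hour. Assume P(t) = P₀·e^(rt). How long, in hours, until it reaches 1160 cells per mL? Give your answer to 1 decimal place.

t ≈ 4.1 hours

1160 = 410 · e^(0.252·t)
t = ln(1160/410) / 0.252 = ln(2.82927) / 0.252 = 1.04002 / 0.252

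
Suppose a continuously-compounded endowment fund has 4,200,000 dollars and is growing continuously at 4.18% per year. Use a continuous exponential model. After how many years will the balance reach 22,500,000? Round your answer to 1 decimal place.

22500000 = 4200000 · e^(0.0418·t)
t = ln(22500000/4200000) / 0.0418 = ln(5.35714) / 0.0418 = 1.67843 / 0.0418

t ≈ 40.2 years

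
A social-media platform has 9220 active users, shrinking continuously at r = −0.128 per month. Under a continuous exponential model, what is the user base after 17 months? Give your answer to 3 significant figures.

≈ 1,050 active users

P(17) = 9220 · e^(-0.128·17) = 9220 · e^(-2.176)
= 9220 · 0.11349 ≈ 1046.42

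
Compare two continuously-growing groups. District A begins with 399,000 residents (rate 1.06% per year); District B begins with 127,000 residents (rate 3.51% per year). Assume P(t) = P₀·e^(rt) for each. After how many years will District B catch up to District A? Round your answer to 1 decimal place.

399000·e^(0.0106t) = 127000·e^(0.0351t)
399000/127000 = e^((0.0351 − 0.0106)t) → ln(3.14173) = 0.0245·t
t = 1.14477 / 0.0245

t ≈ 46.7 years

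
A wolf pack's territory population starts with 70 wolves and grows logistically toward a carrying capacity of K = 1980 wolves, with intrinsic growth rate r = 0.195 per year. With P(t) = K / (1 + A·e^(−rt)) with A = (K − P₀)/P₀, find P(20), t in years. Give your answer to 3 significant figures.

≈ 1,280 wolves

A = (1980 − 70)/70 = 27.28571
P(20) = 1980 / (1 + 27.28571·e^(−0.195·20)) = 1980 / (1 + 27.28571·0.020242)
= 1980 / 1.55232 ≈ 1275.51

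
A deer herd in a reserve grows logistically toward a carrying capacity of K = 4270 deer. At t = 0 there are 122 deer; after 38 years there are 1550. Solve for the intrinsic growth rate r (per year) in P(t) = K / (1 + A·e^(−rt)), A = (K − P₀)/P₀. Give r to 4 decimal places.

r ≈ 0.0780 per year

A = (4270 − 122)/122 = 34
1550 = 4270/(1 + 34·e^(−r·38)) → e^(−38r) = (2.75484 − 1)/34 = 0.051613
r = −ln(0.051613)/38 = 2.96398/38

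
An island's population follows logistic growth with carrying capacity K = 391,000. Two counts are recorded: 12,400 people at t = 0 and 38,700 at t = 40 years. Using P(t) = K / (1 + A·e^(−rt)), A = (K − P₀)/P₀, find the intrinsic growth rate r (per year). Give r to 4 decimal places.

r ≈ 0.0303 per year

A = (391000 − 12400)/12400 = 30.53226
38700 = 391000/(1 + 30.53226·e^(−r·40)) → e^(−40r) = (10.10336 − 1)/30.53226 = 0.298155
r = −ln(0.298155)/40 = 1.21014/40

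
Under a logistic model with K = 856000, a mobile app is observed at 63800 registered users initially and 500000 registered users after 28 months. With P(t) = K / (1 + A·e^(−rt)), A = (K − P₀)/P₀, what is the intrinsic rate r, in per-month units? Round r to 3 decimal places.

A = (856000 − 63800)/63800 = 12.41693
500000 = 856000/(1 + 12.41693·e^(−r·28)) → e^(−28r) = (1.712 − 1)/12.41693 = 0.057341
r = −ln(0.057341)/28 = 2.85874/28

r ≈ 0.102 per month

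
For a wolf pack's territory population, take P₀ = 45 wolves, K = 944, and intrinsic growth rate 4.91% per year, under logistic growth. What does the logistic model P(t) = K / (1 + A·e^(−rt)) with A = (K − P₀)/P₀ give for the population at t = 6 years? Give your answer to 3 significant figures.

≈ 59.4 wolves

A = (944 − 45)/45 = 19.97778
P(6) = 944 / (1 + 19.97778·e^(−0.0491·6)) = 944 / (1 + 19.97778·0.744829)
= 944 / 15.88004 ≈ 59.45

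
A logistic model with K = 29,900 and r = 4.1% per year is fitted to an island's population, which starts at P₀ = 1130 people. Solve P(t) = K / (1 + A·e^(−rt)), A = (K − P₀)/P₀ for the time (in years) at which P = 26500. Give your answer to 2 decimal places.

A = (29900 − 1130)/1130 = 25.46018
26500 = 29900/(1 + 25.46018·e^(−0.041t)) → 1 + 25.46018·e^(−0.041t) = 1.1283
e^(−0.041t) = 0.005039 → t = ln(198.43961)/0.041 = 5.29048/0.041

t ≈ 129.04 years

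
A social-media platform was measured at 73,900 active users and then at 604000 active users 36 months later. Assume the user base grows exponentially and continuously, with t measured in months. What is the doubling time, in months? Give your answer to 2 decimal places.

doubling time ≈ 11.88 months

r = ln(604000/73900) / 36 = ln(8.17321) / 36 ≈ 0.058357 per month
doubling time = ln 2 / |r| = 0.69315 / 0.058357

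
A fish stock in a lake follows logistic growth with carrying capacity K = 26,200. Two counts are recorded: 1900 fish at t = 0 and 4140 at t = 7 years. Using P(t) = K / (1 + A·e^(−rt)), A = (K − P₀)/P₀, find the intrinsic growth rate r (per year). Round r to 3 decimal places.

r ≈ 0.125 per year

A = (26200 − 1900)/1900 = 12.78947
4140 = 26200/(1 + 12.78947·e^(−r·7)) → e^(−7r) = (6.3285 − 1)/12.78947 = 0.416632
r = −ln(0.416632)/7 = 0.87555/7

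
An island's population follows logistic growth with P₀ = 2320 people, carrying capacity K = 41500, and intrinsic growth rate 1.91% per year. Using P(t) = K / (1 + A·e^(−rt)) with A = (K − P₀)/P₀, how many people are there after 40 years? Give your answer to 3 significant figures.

≈ 4,680 people

A = (41500 − 2320)/2320 = 16.88793
P(40) = 41500 / (1 + 16.88793·e^(−0.0191·40)) = 41500 / (1 + 16.88793·0.465799)
= 41500 / 8.86639 ≈ 4680.6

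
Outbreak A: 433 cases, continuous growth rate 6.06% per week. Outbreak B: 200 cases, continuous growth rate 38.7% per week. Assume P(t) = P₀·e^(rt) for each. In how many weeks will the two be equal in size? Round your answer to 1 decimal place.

t ≈ 2.4 weeks

433·e^(0.0606t) = 200·e^(0.387t)
433/200 = e^((0.387 − 0.0606)t) → ln(2.165) = 0.3264·t
t = 0.77242 / 0.3264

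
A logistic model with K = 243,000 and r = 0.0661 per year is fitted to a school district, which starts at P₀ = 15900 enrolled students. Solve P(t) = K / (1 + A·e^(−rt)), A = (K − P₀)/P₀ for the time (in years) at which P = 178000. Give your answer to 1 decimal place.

A = (243000 − 15900)/15900 = 14.28302
178000 = 243000/(1 + 14.28302·e^(−0.0661t)) → 1 + 14.28302·e^(−0.0661t) = 1.36517
e^(−0.0661t) = 0.025567 → t = ln(39.1135)/0.0661 = 3.66647/0.0661

t ≈ 55.5 years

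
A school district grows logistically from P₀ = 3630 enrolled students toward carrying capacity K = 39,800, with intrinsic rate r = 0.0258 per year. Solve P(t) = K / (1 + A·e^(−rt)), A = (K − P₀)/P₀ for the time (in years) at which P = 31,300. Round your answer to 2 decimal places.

A = (39800 − 3630)/3630 = 9.96419
31300 = 39800/(1 + 9.96419·e^(−0.0258t)) → 1 + 9.96419·e^(−0.0258t) = 1.27157
e^(−0.0258t) = 0.027254 → t = ln(36.69165)/0.0258 = 3.60255/0.0258

t ≈ 139.63 years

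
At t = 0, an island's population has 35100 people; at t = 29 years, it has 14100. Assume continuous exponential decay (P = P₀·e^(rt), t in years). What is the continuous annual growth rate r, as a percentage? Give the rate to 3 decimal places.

r ≈ -3.145% per year

14100 = 35100 · e^(r·29)
e^(29r) = 14100/35100 = 0.40171
r = ln(0.40171) / 29 = -0.91203 / 29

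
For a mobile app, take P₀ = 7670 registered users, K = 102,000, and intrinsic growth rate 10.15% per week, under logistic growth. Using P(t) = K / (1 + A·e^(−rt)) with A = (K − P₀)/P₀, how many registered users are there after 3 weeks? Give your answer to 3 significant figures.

A = (102000 − 7670)/7670 = 12.29857
P(3) = 102000 / (1 + 12.29857·e^(−0.1015·3)) = 102000 / (1 + 12.29857·0.737492)
= 102000 / 10.07009 ≈ 10129

≈ 10,100 registered users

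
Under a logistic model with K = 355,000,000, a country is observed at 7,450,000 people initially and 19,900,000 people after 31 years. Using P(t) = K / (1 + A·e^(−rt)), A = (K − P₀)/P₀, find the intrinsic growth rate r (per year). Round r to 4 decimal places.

A = (355000000 − 7450000)/7450000 = 46.65101
19900000 = 355000000/(1 + 46.65101·e^(−r·31)) → e^(−31r) = (17.8392 − 1)/46.65101 = 0.360961
r = −ln(0.360961)/31 = 1.01899/31

r ≈ 0.0329 per year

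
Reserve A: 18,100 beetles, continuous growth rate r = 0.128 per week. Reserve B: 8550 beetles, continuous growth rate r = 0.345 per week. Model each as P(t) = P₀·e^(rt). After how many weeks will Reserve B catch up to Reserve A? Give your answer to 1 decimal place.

18100·e^(0.128t) = 8550·e^(0.345t)
18100/8550 = e^((0.345 − 0.128)t) → ln(2.11696) = 0.217·t
t = 0.74998 / 0.217

t ≈ 3.5 weeks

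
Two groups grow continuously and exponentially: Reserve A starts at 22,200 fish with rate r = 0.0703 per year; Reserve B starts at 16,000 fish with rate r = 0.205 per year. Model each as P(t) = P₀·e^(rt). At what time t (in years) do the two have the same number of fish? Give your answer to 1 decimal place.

22200·e^(0.0703t) = 16000·e^(0.205t)
22200/16000 = e^((0.205 − 0.0703)t) → ln(1.3875) = 0.1347·t
t = 0.3275 / 0.1347

t ≈ 2.4 years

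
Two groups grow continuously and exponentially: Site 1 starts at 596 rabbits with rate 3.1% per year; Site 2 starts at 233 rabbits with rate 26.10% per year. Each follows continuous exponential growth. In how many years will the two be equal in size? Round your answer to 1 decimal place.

596·e^(0.031t) = 233·e^(0.261t)
596/233 = e^((0.261 − 0.031)t) → ln(2.55794) = 0.23·t
t = 0.9392 / 0.23

t ≈ 4.1 years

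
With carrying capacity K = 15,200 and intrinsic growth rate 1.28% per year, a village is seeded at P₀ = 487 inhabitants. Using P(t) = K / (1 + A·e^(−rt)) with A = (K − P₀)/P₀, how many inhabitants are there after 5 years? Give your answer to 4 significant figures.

≈ 518.1 inhabitants

A = (15200 − 487)/487 = 30.2115
P(5) = 15200 / (1 + 30.2115·e^(−0.0128·5)) = 15200 / (1 + 30.2115·0.938005)
= 15200 / 29.33854 ≈ 518.09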